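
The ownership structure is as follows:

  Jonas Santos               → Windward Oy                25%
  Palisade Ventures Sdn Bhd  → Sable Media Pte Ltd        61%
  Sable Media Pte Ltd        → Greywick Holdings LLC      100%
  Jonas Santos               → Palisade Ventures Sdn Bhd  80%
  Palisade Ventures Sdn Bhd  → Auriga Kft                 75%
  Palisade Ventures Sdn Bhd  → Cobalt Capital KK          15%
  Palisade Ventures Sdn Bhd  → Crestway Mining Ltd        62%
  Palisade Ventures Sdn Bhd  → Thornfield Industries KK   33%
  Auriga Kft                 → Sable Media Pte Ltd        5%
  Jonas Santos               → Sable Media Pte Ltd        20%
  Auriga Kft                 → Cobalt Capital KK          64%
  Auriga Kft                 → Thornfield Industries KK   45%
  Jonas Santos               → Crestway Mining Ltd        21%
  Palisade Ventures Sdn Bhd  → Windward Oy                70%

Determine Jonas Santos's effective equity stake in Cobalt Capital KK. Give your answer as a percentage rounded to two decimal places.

50.40%

Jonas reaches Cobalt along 2 paths.
Via Palisade: 80% × 15% = 12%.
Via Palisade → Auriga: 80% × 75% × 64% = 38.4%.
Total: 12% + 38.4% = 50.4%.
Rounded: 50.40%.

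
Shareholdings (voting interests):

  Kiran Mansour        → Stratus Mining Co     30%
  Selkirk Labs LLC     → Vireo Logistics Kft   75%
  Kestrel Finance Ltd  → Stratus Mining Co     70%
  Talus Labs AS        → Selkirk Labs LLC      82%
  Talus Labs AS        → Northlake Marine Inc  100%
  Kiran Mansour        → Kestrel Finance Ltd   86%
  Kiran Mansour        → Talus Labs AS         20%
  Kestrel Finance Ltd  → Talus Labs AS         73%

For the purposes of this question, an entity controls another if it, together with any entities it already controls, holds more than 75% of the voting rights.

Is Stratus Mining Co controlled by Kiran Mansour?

Yes

Kiran holds 86% of Kestrel, so Kiran controls Kestrel.
Kiran and Kestrel together hold 30% + 70% = 100% of Stratus, so Kiran controls Stratus.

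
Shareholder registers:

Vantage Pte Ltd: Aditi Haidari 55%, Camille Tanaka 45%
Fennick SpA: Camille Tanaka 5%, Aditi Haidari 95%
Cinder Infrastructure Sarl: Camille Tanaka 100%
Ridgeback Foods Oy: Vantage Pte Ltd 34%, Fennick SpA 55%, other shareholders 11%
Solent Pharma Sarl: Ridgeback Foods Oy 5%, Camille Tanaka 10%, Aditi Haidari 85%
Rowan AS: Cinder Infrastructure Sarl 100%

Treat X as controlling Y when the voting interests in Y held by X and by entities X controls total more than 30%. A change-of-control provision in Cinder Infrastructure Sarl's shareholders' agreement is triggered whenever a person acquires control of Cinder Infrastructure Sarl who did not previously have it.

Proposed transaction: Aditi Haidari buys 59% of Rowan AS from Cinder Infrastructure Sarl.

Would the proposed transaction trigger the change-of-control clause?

No

The purchase adds only to Aditi's holdings (Cinder's stake shrinks), so Aditi is the only person who could newly come to control Cinder.
Aditi holds 55% of Vantage, so Aditi controls Vantage.
Aditi holds 95% of Fennick, so Aditi controls Fennick.
Vantage and Fennick together hold 34% + 55% = 89% of Ridgeback, so Aditi controls Ridgeback.
Ridgeback and Aditi together hold 5% + 85% = 90% of Solent, so Aditi controls Solent.
Neither Aditi nor any entity Aditi controls holds any voting interest in Cinder.
So before the transaction, Aditi does not control Cinder.
After the purchase, Aditi holds 59% of Rowan directly, and Cinder's stake falls to 41%.
Aditi holds 59% of Rowan, so Aditi controls Rowan.
After the transaction, neither Aditi nor any entity Aditi controls holds a voting interest in Cinder, so Aditi still does not control it.
No new person acquires control, so the clause is not triggered.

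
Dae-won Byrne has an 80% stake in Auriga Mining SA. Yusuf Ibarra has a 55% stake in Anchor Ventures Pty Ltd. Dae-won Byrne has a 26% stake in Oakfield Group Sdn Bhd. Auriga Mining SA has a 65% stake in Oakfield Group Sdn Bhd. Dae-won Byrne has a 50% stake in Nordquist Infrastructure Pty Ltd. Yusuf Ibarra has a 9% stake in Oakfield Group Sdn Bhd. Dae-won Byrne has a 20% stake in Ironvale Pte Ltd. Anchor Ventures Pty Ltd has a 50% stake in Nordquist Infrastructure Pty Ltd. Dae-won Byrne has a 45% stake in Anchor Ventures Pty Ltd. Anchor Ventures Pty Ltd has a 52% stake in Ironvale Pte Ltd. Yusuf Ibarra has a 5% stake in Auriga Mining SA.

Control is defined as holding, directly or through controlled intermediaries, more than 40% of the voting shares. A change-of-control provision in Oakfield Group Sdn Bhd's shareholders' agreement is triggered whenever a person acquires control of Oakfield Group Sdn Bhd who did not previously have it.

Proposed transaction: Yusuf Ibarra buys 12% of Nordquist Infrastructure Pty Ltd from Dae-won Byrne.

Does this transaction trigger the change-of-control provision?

No

The purchase adds only to Yusuf's holdings (Dae-won's stake shrinks), so Yusuf is the only person who could newly come to control Oakfield.
Yusuf holds 55% of Anchor, so Yusuf controls Anchor.
Anchor holds 52% of Ironvale, so Yusuf controls Ironvale.
Anchor holds 50% of Nordquist, so Yusuf controls Nordquist.
In Oakfield, Yusuf's side holds only 9%, not > 40%.
So before the transaction, Yusuf does not control Oakfield.
After the purchase, Yusuf holds 12% of Nordquist directly, and Dae-won's stake falls to 38%.
Anchor and Yusuf together hold 50% + 12% = 62% of Nordquist, so Yusuf controls Nordquist.
After the transaction, Yusuf's side holds 9% of Oakfield, not > 40%, so Yusuf still does not control Oakfield.
No new person acquires control, so the clause is not triggered.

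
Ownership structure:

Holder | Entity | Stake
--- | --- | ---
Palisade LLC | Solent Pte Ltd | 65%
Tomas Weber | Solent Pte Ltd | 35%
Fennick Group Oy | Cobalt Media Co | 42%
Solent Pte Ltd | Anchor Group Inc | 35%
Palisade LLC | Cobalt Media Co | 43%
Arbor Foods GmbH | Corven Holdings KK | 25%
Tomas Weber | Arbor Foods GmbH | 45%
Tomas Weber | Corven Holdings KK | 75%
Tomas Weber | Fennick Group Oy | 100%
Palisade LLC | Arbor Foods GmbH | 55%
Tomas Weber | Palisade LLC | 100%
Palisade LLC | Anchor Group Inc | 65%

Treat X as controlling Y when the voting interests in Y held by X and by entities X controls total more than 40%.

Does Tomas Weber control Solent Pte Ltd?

Yes

Tomas holds 100% of Palisade, so Tomas controls Palisade.
Palisade and Tomas together hold 65% + 35% = 100% of Solent, so Tomas controls Solent.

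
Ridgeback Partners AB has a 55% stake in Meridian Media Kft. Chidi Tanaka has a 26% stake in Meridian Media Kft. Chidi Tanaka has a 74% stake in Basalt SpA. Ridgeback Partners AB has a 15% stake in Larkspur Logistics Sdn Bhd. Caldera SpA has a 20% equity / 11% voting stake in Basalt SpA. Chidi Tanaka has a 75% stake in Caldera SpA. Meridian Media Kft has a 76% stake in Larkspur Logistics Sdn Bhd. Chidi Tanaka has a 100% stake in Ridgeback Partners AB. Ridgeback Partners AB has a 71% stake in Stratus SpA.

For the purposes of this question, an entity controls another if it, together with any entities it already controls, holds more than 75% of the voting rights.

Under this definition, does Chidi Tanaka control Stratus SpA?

No

Chidi holds 100% of Ridgeback, so Chidi controls Ridgeback.
Chidi and Ridgeback together hold 26% + 55% = 81% of Meridian, so Chidi controls Meridian.
Ridgeback and Meridian together hold 15% + 76% = 91% of Larkspur, so Chidi controls Larkspur.
In Stratus, Chidi's side holds only 71%, not > 75%.
So Chidi does not control Stratus.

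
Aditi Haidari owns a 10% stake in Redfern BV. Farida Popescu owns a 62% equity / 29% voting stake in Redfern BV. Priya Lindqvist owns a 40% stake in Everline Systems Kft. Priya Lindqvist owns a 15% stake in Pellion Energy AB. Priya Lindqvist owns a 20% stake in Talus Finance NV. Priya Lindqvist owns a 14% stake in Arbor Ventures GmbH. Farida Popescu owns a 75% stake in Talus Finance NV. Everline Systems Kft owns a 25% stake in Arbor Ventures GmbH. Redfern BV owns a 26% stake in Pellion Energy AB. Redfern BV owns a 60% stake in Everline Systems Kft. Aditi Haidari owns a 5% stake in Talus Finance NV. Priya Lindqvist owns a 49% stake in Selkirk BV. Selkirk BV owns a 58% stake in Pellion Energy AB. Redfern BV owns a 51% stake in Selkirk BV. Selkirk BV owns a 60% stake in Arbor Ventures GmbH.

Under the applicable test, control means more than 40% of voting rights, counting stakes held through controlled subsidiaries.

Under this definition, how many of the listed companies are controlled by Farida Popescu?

Farida holds 75% of Talus, so Farida controls Talus.
No other company's threshold is met.
Farida controls 1 company.

1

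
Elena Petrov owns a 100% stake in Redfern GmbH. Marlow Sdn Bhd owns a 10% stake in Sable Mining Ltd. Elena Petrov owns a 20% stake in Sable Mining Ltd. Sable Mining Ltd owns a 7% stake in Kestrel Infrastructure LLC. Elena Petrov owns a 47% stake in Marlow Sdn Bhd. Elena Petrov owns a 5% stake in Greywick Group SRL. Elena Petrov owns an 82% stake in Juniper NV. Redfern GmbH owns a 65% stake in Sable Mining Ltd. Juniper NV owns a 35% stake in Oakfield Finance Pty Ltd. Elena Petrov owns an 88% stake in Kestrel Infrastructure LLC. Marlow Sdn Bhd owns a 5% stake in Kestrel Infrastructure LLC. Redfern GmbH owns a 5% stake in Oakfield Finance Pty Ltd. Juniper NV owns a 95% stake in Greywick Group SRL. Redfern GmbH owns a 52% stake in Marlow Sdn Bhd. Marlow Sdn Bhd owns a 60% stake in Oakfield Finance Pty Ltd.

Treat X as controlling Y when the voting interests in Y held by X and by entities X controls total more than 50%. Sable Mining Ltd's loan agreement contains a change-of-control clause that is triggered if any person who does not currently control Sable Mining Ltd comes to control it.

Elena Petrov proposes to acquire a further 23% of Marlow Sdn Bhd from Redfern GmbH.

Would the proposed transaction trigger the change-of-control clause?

No

The purchase adds only to Elena's holdings (Redfern's stake shrinks), so Elena is the only person who could newly come to control Sable.
Elena holds 100% of Redfern, so Elena controls Redfern.
Elena and Redfern together hold 47% + 52% = 99% of Marlow, so Elena controls Marlow.
Elena and Marlow and Redfern together hold 20% + 10% + 65% = 95% of Sable, so Elena controls Sable.
So Elena already controls Sable before the transaction.
After the purchase, Elena's direct stake in Marlow rises to 47% + 23% = 70%, and Redfern's stake falls to 29%.
Elena controlled Sable already, so this is not a new person acquiring control; every other person's position is unchanged or reduced.
No new person acquires control, so the clause is not triggered.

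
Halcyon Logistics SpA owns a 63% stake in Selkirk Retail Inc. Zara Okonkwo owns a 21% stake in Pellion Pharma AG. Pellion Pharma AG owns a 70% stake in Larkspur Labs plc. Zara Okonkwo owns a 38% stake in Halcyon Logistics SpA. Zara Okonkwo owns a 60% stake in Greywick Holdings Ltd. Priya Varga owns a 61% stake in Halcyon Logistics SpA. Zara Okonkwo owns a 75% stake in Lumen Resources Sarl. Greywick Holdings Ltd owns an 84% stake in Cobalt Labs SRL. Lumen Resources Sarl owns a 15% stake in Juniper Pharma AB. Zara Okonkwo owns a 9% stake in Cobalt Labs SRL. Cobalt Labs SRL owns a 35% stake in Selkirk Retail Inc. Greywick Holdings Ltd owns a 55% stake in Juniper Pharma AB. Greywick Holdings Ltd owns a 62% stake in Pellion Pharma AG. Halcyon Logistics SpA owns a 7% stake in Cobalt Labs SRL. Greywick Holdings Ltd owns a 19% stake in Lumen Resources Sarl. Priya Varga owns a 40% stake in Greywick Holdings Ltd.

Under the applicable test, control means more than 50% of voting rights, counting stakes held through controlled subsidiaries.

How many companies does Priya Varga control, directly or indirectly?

Priya holds 61% of Halcyon, so Priya controls Halcyon.
Halcyon holds 63% of Selkirk, so Priya controls Selkirk.
No other company's threshold is met.
Priya controls 2 companies.

2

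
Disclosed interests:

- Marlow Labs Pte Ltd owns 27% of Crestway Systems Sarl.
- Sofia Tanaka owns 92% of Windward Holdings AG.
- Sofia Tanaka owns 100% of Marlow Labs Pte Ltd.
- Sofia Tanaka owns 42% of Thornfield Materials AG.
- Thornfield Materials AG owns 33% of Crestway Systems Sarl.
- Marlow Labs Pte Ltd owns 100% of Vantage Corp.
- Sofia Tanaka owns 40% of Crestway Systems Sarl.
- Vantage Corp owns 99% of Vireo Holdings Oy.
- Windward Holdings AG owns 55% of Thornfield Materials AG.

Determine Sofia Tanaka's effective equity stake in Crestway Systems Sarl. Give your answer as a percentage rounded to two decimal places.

97.56%

Sofia reaches Crestway along 4 paths.
Direct stake: 40% = 40%.
Via Windward → Thornfield: 92% × 55% × 33% = 16.698%.
Via Thornfield: 42% × 33% = 13.86%.
Via Marlow: 100% × 27% = 27%.
Total: 40% + 16.698% + 13.86% + 27% = 97.558%.
Rounded: 97.56%.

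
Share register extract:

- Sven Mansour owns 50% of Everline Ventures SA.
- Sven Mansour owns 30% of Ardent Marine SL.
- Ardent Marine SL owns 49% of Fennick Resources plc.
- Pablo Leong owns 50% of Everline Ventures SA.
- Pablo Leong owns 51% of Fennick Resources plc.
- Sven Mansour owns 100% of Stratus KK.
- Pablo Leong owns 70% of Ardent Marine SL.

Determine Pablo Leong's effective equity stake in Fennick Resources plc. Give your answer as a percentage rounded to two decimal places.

85.30%

Pablo reaches Fennick along 2 paths.
Via Ardent: 70% × 49% = 34.3%.
Direct stake: 51% = 51%.
Total: 34.3% + 51% = 85.3%.
Rounded: 85.30%.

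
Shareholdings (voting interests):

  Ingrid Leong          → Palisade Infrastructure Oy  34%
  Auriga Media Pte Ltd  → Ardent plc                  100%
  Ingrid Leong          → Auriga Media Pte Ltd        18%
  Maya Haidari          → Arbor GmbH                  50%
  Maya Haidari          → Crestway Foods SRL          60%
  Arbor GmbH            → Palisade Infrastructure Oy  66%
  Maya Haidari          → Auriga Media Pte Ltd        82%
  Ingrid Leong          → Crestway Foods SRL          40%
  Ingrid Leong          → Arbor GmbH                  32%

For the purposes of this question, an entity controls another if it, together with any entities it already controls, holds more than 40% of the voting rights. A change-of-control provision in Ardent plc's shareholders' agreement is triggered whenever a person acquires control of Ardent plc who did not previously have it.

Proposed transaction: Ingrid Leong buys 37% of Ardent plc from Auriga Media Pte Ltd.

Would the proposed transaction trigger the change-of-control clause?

No

The purchase adds only to Ingrid's holdings (Auriga's stake shrinks), so Ingrid is the only person who could newly come to control Ardent.
Ingrid's largest direct stake is 40% in Crestway, which does not meet the threshold, so Ingrid controls no company.
Neither Ingrid nor any entity Ingrid controls holds any voting interest in Ardent.
So before the transaction, Ingrid does not control Ardent.
After the purchase, Ingrid holds 37% of Ardent directly, and Auriga's stake falls to 63%.
After the transaction, Ingrid's side holds 37% of Ardent, not > 40%, so Ingrid still does not control Ardent.
No new person acquires control, so the clause is not triggered.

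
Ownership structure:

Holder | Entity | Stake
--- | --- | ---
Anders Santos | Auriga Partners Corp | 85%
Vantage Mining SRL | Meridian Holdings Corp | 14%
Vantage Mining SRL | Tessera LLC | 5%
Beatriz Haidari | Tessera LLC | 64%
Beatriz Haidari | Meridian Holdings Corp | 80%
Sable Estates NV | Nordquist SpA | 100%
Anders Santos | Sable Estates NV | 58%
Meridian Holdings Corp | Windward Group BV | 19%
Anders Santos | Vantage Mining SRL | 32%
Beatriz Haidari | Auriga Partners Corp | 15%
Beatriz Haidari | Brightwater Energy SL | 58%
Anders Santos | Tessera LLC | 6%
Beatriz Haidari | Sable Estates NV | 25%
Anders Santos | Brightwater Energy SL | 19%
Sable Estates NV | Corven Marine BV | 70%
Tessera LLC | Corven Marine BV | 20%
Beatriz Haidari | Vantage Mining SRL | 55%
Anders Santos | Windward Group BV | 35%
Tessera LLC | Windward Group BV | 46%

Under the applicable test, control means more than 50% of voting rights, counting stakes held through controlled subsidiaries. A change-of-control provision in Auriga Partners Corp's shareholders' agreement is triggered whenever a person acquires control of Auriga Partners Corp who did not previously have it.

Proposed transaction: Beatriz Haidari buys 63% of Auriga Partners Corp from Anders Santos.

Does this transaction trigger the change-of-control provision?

The purchase adds only to Beatriz's holdings (Anders's stake shrinks), so Beatriz is the only person who could newly come to control Auriga.
Beatriz holds 55% of Vantage, so Beatriz controls Vantage.
Beatriz holds 58% of Brightwater, so Beatriz controls Brightwater.
Vantage and Beatriz together hold 5% + 64% = 69% of Tessera, so Beatriz controls Tessera.
Vantage and Beatriz together hold 14% + 80% = 94% of Meridian, so Beatriz controls Meridian.
Tessera and Meridian together hold 46% + 19% = 65% of Windward, so Beatriz controls Windward.
In Auriga, Beatriz's side holds only 15%, not > 50%.
So before the transaction, Beatriz does not control Auriga.
After the purchase, Beatriz's direct stake in Auriga rises to 15% + 63% = 78%, and Anders's stake falls to 22%.
Beatriz holds 78% of Auriga, so Beatriz controls Auriga.
Beatriz did not control Auriga before and does after, so the clause is triggered.

Yes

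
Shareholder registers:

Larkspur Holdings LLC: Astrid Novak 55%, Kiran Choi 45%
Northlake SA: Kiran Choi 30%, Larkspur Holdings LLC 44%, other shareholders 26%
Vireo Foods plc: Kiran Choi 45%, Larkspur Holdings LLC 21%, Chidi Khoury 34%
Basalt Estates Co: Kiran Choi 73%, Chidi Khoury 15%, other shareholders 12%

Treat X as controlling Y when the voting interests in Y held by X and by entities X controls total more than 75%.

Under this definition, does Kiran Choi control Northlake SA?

No

Kiran's largest direct stake is 73% in Basalt, which does not meet the threshold, so Kiran controls no company.
In Northlake, Kiran's side holds only 30%, not > 75%.
So Kiran does not control Northlake.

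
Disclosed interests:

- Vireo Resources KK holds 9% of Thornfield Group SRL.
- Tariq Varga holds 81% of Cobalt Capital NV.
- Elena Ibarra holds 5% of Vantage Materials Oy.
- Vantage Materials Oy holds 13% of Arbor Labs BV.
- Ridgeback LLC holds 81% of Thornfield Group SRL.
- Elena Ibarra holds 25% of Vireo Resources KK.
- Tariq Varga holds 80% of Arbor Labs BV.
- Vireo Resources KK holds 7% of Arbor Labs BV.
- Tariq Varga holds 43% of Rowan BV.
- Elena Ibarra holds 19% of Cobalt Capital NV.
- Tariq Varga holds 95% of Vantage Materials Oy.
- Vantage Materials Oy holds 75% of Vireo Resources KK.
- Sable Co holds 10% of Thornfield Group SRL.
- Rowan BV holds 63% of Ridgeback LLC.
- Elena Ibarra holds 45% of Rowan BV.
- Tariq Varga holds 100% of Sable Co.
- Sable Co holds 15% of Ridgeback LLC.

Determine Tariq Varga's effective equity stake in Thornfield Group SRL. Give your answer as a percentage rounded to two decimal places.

50.51%

Tariq reaches Thornfield along 4 paths.
Via Vantage → Vireo: 95% × 75% × 9% = 6.4125%.
Via Rowan → Ridgeback: 43% × 63% × 81% = 21.9429%.
Via Sable → Ridgeback: 100% × 15% × 81% = 12.15%.
Via Sable: 100% × 10% = 10%.
Total: 6.4125% + 21.9429% + 12.15% + 10% = 50.5054%.
Rounded: 50.51%.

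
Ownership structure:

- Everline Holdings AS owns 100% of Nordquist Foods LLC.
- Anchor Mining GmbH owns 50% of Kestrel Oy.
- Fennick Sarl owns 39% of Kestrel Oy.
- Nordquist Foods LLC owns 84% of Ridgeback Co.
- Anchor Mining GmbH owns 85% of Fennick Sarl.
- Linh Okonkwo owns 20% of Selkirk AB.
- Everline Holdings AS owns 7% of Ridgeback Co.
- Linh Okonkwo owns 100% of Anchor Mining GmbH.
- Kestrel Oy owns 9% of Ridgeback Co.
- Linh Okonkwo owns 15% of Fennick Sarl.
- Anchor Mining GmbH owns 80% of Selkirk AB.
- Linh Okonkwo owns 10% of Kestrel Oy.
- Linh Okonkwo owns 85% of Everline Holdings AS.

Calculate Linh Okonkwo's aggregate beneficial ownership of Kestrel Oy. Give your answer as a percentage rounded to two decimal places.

99.00%

Linh reaches Kestrel along 4 paths.
Via Anchor: 100% × 50% = 50%.
Via Fennick: 15% × 39% = 5.85%.
Via Anchor → Fennick: 100% × 85% × 39% = 33.15%.
Direct stake: 10% = 10%.
Total: 50% + 5.85% + 33.15% + 10% = 99%.
Rounded: 99.00%.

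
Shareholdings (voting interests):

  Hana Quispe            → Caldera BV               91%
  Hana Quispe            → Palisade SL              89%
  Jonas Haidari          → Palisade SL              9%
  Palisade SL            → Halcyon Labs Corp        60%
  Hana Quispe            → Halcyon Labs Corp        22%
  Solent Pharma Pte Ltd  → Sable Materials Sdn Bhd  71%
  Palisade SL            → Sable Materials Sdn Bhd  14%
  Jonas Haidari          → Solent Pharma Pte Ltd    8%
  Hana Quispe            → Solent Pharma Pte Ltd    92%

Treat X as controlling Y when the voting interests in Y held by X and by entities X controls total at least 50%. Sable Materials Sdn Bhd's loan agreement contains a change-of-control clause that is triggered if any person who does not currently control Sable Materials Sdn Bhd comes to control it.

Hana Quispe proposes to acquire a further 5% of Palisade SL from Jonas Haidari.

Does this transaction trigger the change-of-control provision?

No

The purchase adds only to Hana's holdings (Jonas's stake shrinks), so Hana is the only person who could newly come to control Sable.
Hana holds 89% of Palisade, so Hana controls Palisade.
Hana holds 92% of Solent, so Hana controls Solent.
Solent and Palisade together hold 71% + 14% = 85% of Sable, so Hana controls Sable.
So Hana already controls Sable before the transaction.
After the purchase, Hana's direct stake in Palisade rises to 89% + 5% = 94%, and Jonas's stake falls to 4%.
Hana controlled Sable already, so this is not a new person acquiring control; every other person's position is unchanged or reduced.
No new person acquires control, so the clause is not triggered.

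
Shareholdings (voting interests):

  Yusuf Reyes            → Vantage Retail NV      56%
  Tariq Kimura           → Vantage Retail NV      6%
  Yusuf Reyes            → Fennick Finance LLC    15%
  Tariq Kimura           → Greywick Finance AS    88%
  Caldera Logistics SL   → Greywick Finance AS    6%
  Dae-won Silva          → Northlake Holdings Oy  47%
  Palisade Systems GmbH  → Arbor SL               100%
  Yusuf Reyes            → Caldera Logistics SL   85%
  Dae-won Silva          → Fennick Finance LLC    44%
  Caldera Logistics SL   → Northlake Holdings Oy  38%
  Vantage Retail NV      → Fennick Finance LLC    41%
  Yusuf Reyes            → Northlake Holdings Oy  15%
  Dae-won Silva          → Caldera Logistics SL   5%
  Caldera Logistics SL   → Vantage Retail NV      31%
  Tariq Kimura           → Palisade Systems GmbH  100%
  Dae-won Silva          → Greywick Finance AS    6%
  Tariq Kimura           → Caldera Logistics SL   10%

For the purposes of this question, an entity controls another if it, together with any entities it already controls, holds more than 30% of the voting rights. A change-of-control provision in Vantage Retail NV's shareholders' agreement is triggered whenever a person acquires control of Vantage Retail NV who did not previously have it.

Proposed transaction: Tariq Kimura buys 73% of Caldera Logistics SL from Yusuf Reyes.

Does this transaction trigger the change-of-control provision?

The purchase adds only to Tariq's holdings (Yusuf's stake shrinks), so Tariq is the only person who could newly come to control Vantage.
Tariq holds 100% of Palisade, so Tariq controls Palisade.
Palisade holds 100% of Arbor, so Tariq controls Arbor.
Tariq holds 88% of Greywick, so Tariq controls Greywick.
In Vantage, Tariq's side holds only 6%, not > 30%.
So before the transaction, Tariq does not control Vantage.
After the purchase, Tariq's direct stake in Caldera rises to 10% + 73% = 83%, and Yusuf's stake falls to 12%.
Tariq holds 83% of Caldera, so Tariq controls Caldera.
Caldera and Tariq together hold 31% + 6% = 37% of Vantage, so Tariq controls Vantage.
Tariq did not control Vantage before and does after, so the clause is triggered.

Yes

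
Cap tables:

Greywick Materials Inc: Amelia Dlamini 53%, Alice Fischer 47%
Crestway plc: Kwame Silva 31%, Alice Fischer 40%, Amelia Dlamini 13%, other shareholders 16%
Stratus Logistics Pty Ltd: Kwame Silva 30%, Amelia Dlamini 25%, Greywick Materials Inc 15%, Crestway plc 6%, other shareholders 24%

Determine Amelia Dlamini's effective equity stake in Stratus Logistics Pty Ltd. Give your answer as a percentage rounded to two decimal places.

33.73%

Amelia reaches Stratus along 3 paths.
Direct stake: 25% = 25%.
Via Greywick: 53% × 15% = 7.95%.
Via Crestway: 13% × 6% = 0.78%.
Total: 25% + 7.95% + 0.78% = 33.73%.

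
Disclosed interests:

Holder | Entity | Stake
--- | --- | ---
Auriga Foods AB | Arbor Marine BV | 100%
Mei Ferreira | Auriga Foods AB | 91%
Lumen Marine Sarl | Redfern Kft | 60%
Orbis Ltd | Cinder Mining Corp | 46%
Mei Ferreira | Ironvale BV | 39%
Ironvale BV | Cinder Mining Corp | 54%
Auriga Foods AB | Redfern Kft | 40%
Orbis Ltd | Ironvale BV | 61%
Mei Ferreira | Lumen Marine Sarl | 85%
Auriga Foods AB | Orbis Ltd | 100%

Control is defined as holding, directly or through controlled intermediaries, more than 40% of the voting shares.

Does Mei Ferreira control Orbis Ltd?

Mei holds 91% of Auriga, so Mei controls Auriga.
Auriga holds 100% of Orbis, so Mei controls Orbis.

Yes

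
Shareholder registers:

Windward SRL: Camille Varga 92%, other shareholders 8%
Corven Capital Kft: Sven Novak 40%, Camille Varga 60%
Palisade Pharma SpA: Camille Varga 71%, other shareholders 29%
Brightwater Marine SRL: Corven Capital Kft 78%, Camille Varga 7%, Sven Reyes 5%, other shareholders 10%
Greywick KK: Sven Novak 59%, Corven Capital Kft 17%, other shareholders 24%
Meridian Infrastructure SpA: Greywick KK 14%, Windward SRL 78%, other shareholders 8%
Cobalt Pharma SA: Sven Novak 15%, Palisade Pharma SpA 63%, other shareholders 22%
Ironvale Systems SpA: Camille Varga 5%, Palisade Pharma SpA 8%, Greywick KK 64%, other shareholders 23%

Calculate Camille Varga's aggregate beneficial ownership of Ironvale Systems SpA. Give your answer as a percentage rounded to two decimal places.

17.21%

Camille reaches Ironvale along 3 paths.
Direct stake: 5% = 5%.
Via Palisade: 71% × 8% = 5.68%.
Via Corven → Greywick: 60% × 17% × 64% = 6.528%.
Total: 5% + 5.68% + 6.528% = 17.208%.
Rounded: 17.21%.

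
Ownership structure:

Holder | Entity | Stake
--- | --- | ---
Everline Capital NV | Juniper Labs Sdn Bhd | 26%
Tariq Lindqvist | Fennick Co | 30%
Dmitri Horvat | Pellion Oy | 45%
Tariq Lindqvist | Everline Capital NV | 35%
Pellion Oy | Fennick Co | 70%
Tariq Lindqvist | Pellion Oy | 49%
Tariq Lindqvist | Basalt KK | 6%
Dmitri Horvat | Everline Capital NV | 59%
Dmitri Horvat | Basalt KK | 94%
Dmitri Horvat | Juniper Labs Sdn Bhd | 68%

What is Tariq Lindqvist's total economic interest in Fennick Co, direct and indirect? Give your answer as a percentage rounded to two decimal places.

Tariq reaches Fennick along 2 paths.
Via Pellion: 49% × 70% = 34.3%.
Direct stake: 30% = 30%.
Total: 34.3% + 30% = 64.3%.
Rounded: 64.30%.

64.30%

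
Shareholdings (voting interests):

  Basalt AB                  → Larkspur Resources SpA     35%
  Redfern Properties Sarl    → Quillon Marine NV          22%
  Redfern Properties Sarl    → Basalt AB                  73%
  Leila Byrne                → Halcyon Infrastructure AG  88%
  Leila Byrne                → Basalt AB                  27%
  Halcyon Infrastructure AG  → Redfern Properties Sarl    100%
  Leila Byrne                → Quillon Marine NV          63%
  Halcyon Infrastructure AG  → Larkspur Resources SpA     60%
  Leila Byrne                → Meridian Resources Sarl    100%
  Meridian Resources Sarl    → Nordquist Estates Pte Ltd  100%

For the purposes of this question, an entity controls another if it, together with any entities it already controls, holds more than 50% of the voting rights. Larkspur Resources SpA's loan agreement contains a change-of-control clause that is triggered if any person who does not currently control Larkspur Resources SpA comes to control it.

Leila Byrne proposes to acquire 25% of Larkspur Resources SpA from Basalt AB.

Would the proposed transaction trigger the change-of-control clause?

No

The purchase adds only to Leila's holdings (Basalt's stake shrinks), so Leila is the only person who could newly come to control Larkspur.
Leila holds 88% of Halcyon, so Leila controls Halcyon.
Halcyon holds 100% of Redfern, so Leila controls Redfern.
Leila and Redfern together hold 27% + 73% = 100% of Basalt, so Leila controls Basalt.
Basalt and Halcyon together hold 35% + 60% = 95% of Larkspur, so Leila controls Larkspur.
So Leila already controls Larkspur before the transaction.
After the purchase, Leila holds 25% of Larkspur directly, and Basalt's stake falls to 10%.
Leila controlled Larkspur already, so this is not a new person acquiring control; every other person's position is unchanged or reduced.
No new person acquires control, so the clause is not triggered.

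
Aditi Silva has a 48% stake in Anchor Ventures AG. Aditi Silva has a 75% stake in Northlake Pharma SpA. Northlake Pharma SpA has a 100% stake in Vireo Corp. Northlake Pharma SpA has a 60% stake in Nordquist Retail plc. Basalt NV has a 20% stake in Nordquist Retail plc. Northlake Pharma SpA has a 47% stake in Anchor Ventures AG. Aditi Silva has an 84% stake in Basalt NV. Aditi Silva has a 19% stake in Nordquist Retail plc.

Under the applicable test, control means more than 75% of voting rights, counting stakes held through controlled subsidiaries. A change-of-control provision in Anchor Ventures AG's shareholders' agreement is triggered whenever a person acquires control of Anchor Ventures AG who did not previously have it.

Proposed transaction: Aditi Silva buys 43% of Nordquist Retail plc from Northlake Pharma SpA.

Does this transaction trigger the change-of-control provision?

The purchase adds only to Aditi's holdings (Northlake's stake shrinks), so Aditi is the only person who could newly come to control Anchor.
Aditi holds 84% of Basalt, so Aditi controls Basalt.
In Anchor, Aditi's side holds only 48%, not > 75%.
So before the transaction, Aditi does not control Anchor.
After the purchase, Aditi's direct stake in Nordquist rises to 19% + 43% = 62%, and Northlake's stake falls to 17%.
Aditi and Basalt together hold 62% + 20% = 82% of Nordquist, so Aditi controls Nordquist.
After the transaction, Aditi's side holds 48% of Anchor, not > 75%, so Aditi still does not control Anchor.
No new person acquires control, so the clause is not triggered.

No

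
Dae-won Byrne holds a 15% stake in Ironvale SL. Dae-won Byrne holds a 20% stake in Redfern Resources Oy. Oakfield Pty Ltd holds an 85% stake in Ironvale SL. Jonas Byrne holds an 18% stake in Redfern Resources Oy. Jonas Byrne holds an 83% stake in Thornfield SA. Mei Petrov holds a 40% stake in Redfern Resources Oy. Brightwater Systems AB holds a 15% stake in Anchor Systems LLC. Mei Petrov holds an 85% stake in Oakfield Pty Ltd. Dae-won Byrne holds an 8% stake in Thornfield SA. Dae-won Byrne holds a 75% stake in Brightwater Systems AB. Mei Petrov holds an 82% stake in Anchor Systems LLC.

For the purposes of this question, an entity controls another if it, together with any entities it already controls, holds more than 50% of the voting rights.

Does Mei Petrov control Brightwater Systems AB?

No

Mei holds 85% of Oakfield, so Mei controls Oakfield.
Mei holds 82% of Anchor, so Mei controls Anchor.
Oakfield holds 85% of Ironvale, so Mei controls Ironvale.
Neither Mei nor any entity Mei controls holds any voting interest in Brightwater.
So Mei does not control Brightwater.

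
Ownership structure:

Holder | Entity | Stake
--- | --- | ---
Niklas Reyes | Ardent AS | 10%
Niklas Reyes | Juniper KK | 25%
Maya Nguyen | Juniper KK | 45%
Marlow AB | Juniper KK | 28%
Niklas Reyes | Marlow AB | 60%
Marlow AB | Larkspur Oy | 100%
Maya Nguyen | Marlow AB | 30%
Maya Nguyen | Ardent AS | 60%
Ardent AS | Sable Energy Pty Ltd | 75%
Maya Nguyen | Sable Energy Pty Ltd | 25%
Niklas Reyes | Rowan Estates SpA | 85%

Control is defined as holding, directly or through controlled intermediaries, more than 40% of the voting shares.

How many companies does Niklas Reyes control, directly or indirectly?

Niklas holds 60% of Marlow, so Niklas controls Marlow.
Niklas and Marlow together hold 25% + 28% = 53% of Juniper, so Niklas controls Juniper.
Marlow holds 100% of Larkspur, so Niklas controls Larkspur.
Niklas holds 85% of Rowan, so Niklas controls Rowan.
No other company's threshold is met.
Niklas controls 4 companies.

4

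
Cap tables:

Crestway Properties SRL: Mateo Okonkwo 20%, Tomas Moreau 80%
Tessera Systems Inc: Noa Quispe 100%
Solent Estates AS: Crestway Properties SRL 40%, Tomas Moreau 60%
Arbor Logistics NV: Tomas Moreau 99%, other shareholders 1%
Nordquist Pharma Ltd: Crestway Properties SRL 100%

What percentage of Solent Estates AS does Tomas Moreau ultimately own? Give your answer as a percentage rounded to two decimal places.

92.00%

Tomas reaches Solent along 2 paths.
Via Crestway: 80% × 40% = 32%.
Direct stake: 60% = 60%.
Total: 32% + 60% = 92%.
Rounded: 92.00%.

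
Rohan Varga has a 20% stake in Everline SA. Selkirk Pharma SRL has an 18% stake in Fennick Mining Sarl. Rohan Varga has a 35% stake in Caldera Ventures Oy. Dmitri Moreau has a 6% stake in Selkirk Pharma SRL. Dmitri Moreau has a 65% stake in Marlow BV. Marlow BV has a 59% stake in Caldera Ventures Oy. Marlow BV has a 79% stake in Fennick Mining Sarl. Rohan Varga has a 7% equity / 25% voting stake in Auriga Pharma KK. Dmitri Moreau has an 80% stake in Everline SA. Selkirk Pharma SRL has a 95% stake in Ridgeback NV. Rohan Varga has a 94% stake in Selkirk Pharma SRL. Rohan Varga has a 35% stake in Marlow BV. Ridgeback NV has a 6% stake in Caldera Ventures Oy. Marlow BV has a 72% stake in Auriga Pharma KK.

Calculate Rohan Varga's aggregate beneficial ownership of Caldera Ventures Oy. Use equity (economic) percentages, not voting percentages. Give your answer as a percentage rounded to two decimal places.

Rohan reaches Caldera along 3 paths.
Direct stake: 35% = 35%.
Via Marlow: 35% × 59% = 20.65%.
Via Selkirk → Ridgeback: 94% × 95% × 6% = 5.358%.
Total: 35% + 20.65% + 5.358% = 61.008%.
Rounded: 61.01%.

61.01%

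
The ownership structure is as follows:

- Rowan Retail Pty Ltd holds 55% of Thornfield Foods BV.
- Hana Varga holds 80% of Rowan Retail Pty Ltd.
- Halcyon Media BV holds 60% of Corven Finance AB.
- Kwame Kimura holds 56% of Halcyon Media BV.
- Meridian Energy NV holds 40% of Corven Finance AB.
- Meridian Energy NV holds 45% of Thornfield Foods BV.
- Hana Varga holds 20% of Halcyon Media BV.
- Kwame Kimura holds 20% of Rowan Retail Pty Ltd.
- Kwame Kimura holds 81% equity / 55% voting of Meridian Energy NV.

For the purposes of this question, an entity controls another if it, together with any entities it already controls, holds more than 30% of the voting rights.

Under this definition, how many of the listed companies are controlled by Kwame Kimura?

4

Kwame holds 56% of Halcyon, so Kwame controls Halcyon.
Kwame holds 55% of Meridian, so Kwame controls Meridian.
Meridian holds 45% of Thornfield, so Kwame controls Thornfield.
Meridian and Halcyon together hold 40% + 60% = 100% of Corven, so Kwame controls Corven.
No other company's threshold is met.
Kwame controls 4 companies.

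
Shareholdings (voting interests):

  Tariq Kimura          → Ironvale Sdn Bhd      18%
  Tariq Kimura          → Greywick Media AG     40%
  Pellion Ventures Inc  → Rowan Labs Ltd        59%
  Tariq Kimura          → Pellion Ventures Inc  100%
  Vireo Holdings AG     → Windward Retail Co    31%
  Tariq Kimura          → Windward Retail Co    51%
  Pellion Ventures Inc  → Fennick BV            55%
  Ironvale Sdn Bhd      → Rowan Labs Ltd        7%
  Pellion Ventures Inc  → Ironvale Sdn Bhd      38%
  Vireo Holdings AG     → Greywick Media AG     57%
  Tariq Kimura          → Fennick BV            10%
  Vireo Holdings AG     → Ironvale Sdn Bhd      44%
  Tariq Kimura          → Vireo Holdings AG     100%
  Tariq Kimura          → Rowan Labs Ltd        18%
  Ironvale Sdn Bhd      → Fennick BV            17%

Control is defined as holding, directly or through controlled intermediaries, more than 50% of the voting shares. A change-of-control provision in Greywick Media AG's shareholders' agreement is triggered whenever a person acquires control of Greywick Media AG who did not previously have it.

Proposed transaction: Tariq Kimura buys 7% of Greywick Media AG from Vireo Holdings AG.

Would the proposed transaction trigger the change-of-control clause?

The purchase adds only to Tariq's holdings (Vireo's stake shrinks), so Tariq is the only person who could newly come to control Greywick.
Tariq holds 100% of Vireo, so Tariq controls Vireo.
Vireo and Tariq together hold 57% + 40% = 97% of Greywick, so Tariq controls Greywick.
So Tariq already controls Greywick before the transaction.
After the purchase, Tariq's direct stake in Greywick rises to 40% + 7% = 47%, and Vireo's stake falls to 50%.
Tariq controlled Greywick already, so this is not a new person acquiring control; every other person's position is unchanged or reduced.
No new person acquires control, so the clause is not triggered.

No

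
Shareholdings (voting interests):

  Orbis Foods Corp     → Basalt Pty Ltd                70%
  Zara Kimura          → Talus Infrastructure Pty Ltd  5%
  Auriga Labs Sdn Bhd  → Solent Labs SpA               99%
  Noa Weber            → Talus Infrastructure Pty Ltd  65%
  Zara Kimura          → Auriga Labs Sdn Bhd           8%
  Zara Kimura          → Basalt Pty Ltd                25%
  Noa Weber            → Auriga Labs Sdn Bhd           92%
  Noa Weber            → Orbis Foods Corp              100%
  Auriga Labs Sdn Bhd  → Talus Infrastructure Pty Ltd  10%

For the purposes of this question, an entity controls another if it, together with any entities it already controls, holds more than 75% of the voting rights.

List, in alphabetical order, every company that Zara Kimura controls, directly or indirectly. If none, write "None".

Zara's largest direct stake is 25% in Basalt, which does not meet the threshold.

None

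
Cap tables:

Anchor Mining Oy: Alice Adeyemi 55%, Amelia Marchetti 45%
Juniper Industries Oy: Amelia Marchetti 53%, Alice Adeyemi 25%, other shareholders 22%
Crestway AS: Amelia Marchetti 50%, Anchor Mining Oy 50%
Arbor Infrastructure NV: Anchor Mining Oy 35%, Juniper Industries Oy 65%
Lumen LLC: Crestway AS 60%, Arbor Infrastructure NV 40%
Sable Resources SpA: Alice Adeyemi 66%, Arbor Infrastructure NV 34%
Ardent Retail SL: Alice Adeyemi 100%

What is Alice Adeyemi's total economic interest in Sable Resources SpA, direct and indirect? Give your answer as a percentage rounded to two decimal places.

Alice reaches Sable along 3 paths.
Direct stake: 66% = 66%.
Via Anchor → Arbor: 55% × 35% × 34% = 6.545%.
Via Juniper → Arbor: 25% × 65% × 34% = 5.525%.
Total: 66% + 6.545% + 5.525% = 78.07%.

78.07%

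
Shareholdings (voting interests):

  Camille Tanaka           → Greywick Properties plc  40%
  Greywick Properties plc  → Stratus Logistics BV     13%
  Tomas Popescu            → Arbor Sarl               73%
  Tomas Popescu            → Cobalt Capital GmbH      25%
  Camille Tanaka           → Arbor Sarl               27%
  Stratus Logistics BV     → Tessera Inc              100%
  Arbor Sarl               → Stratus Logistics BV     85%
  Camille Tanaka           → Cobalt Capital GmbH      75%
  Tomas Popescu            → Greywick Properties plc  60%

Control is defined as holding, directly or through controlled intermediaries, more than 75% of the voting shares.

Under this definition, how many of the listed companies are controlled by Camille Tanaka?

0

Camille's largest direct stake is 75% in Cobalt, which does not meet the threshold.
Camille controls 0 companies.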